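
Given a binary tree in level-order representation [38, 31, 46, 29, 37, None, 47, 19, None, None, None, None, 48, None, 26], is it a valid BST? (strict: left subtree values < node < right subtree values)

Level-order array: [38, 31, 46, 29, 37, None, 47, 19, None, None, None, None, 48, None, 26]
Validate using subtree bounds (lo, hi): at each node, require lo < value < hi,
then recurse left with hi=value and right with lo=value.
Preorder trace (stopping at first violation):
  at node 38 with bounds (-inf, +inf): OK
  at node 31 with bounds (-inf, 38): OK
  at node 29 with bounds (-inf, 31): OK
  at node 19 with bounds (-inf, 29): OK
  at node 26 with bounds (19, 29): OK
  at node 37 with bounds (31, 38): OK
  at node 46 with bounds (38, +inf): OK
  at node 47 with bounds (46, +inf): OK
  at node 48 with bounds (47, +inf): OK
No violation found at any node.
Result: Valid BST


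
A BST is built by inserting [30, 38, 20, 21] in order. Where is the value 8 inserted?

Starting tree (level order): [30, 20, 38, None, 21]
Insertion path: 30 -> 20
Result: insert 8 as left child of 20
Final tree (level order): [30, 20, 38, 8, 21]


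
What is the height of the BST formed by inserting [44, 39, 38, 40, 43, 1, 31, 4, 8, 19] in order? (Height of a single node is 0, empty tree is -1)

Insertion order: [44, 39, 38, 40, 43, 1, 31, 4, 8, 19]
Tree (level-order array): [44, 39, None, 38, 40, 1, None, None, 43, None, 31, None, None, 4, None, None, 8, None, 19]
Compute height bottom-up (empty subtree = -1):
  height(19) = 1 + max(-1, -1) = 0
  height(8) = 1 + max(-1, 0) = 1
  height(4) = 1 + max(-1, 1) = 2
  height(31) = 1 + max(2, -1) = 3
  height(1) = 1 + max(-1, 3) = 4
  height(38) = 1 + max(4, -1) = 5
  height(43) = 1 + max(-1, -1) = 0
  height(40) = 1 + max(-1, 0) = 1
  height(39) = 1 + max(5, 1) = 6
  height(44) = 1 + max(6, -1) = 7
Height = 7


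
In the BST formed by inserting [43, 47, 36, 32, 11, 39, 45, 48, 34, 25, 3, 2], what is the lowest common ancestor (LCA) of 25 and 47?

Tree insertion order: [43, 47, 36, 32, 11, 39, 45, 48, 34, 25, 3, 2]
Tree (level-order array): [43, 36, 47, 32, 39, 45, 48, 11, 34, None, None, None, None, None, None, 3, 25, None, None, 2]
In a BST, the LCA of p=25, q=47 is the first node v on the
root-to-leaf path with p <= v <= q (go left if both < v, right if both > v).
Walk from root:
  at 43: 25 <= 43 <= 47, this is the LCA
LCA = 43


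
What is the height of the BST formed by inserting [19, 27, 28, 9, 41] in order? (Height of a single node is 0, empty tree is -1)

Insertion order: [19, 27, 28, 9, 41]
Tree (level-order array): [19, 9, 27, None, None, None, 28, None, 41]
Compute height bottom-up (empty subtree = -1):
  height(9) = 1 + max(-1, -1) = 0
  height(41) = 1 + max(-1, -1) = 0
  height(28) = 1 + max(-1, 0) = 1
  height(27) = 1 + max(-1, 1) = 2
  height(19) = 1 + max(0, 2) = 3
Height = 3


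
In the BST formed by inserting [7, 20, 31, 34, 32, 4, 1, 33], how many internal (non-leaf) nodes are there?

Tree built from: [7, 20, 31, 34, 32, 4, 1, 33]
Tree (level-order array): [7, 4, 20, 1, None, None, 31, None, None, None, 34, 32, None, None, 33]
Rule: An internal node has at least one child.
Per-node child counts:
  node 7: 2 child(ren)
  node 4: 1 child(ren)
  node 1: 0 child(ren)
  node 20: 1 child(ren)
  node 31: 1 child(ren)
  node 34: 1 child(ren)
  node 32: 1 child(ren)
  node 33: 0 child(ren)
Matching nodes: [7, 4, 20, 31, 34, 32]
Count of internal (non-leaf) nodes: 6


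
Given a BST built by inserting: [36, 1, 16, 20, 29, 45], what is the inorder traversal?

Tree insertion order: [36, 1, 16, 20, 29, 45]
Tree (level-order array): [36, 1, 45, None, 16, None, None, None, 20, None, 29]
Inorder traversal: [1, 16, 20, 29, 36, 45]


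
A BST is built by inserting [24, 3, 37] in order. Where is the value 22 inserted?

Starting tree (level order): [24, 3, 37]
Insertion path: 24 -> 3
Result: insert 22 as right child of 3
Final tree (level order): [24, 3, 37, None, 22]


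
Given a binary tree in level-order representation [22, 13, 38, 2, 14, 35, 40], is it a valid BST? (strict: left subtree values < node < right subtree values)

Level-order array: [22, 13, 38, 2, 14, 35, 40]
Validate using subtree bounds (lo, hi): at each node, require lo < value < hi,
then recurse left with hi=value and right with lo=value.
Preorder trace (stopping at first violation):
  at node 22 with bounds (-inf, +inf): OK
  at node 13 with bounds (-inf, 22): OK
  at node 2 with bounds (-inf, 13): OK
  at node 14 with bounds (13, 22): OK
  at node 38 with bounds (22, +inf): OK
  at node 35 with bounds (22, 38): OK
  at node 40 with bounds (38, +inf): OK
No violation found at any node.
Result: Valid BST


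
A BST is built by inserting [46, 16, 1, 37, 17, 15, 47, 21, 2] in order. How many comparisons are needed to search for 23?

Search path for 23: 46 -> 16 -> 37 -> 17 -> 21
Found: False
Comparisons: 5


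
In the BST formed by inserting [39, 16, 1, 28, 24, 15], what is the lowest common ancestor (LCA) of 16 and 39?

Tree insertion order: [39, 16, 1, 28, 24, 15]
Tree (level-order array): [39, 16, None, 1, 28, None, 15, 24]
In a BST, the LCA of p=16, q=39 is the first node v on the
root-to-leaf path with p <= v <= q (go left if both < v, right if both > v).
Walk from root:
  at 39: 16 <= 39 <= 39, this is the LCA
LCA = 39


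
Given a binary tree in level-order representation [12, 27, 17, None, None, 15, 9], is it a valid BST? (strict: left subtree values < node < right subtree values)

Level-order array: [12, 27, 17, None, None, 15, 9]
Validate using subtree bounds (lo, hi): at each node, require lo < value < hi,
then recurse left with hi=value and right with lo=value.
Preorder trace (stopping at first violation):
  at node 12 with bounds (-inf, +inf): OK
  at node 27 with bounds (-inf, 12): VIOLATION
Node 27 violates its bound: not (-inf < 27 < 12).
Result: Not a valid BST


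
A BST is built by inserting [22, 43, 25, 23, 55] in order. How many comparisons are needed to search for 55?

Search path for 55: 22 -> 43 -> 55
Found: True
Comparisons: 3


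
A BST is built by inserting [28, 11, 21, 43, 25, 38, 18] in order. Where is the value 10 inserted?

Starting tree (level order): [28, 11, 43, None, 21, 38, None, 18, 25]
Insertion path: 28 -> 11
Result: insert 10 as left child of 11
Final tree (level order): [28, 11, 43, 10, 21, 38, None, None, None, 18, 25]


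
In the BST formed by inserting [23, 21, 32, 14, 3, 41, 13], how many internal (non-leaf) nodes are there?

Tree built from: [23, 21, 32, 14, 3, 41, 13]
Tree (level-order array): [23, 21, 32, 14, None, None, 41, 3, None, None, None, None, 13]
Rule: An internal node has at least one child.
Per-node child counts:
  node 23: 2 child(ren)
  node 21: 1 child(ren)
  node 14: 1 child(ren)
  node 3: 1 child(ren)
  node 13: 0 child(ren)
  node 32: 1 child(ren)
  node 41: 0 child(ren)
Matching nodes: [23, 21, 14, 3, 32]
Count of internal (non-leaf) nodes: 5


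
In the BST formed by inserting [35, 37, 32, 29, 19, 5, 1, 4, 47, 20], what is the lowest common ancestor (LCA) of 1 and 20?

Tree insertion order: [35, 37, 32, 29, 19, 5, 1, 4, 47, 20]
Tree (level-order array): [35, 32, 37, 29, None, None, 47, 19, None, None, None, 5, 20, 1, None, None, None, None, 4]
In a BST, the LCA of p=1, q=20 is the first node v on the
root-to-leaf path with p <= v <= q (go left if both < v, right if both > v).
Walk from root:
  at 35: both 1 and 20 < 35, go left
  at 32: both 1 and 20 < 32, go left
  at 29: both 1 and 20 < 29, go left
  at 19: 1 <= 19 <= 20, this is the LCA
LCA = 19


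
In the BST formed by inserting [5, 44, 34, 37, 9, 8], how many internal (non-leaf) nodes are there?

Tree built from: [5, 44, 34, 37, 9, 8]
Tree (level-order array): [5, None, 44, 34, None, 9, 37, 8]
Rule: An internal node has at least one child.
Per-node child counts:
  node 5: 1 child(ren)
  node 44: 1 child(ren)
  node 34: 2 child(ren)
  node 9: 1 child(ren)
  node 8: 0 child(ren)
  node 37: 0 child(ren)
Matching nodes: [5, 44, 34, 9]
Count of internal (non-leaf) nodes: 4


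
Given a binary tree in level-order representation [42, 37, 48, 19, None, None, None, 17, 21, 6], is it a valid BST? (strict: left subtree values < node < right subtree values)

Level-order array: [42, 37, 48, 19, None, None, None, 17, 21, 6]
Validate using subtree bounds (lo, hi): at each node, require lo < value < hi,
then recurse left with hi=value and right with lo=value.
Preorder trace (stopping at first violation):
  at node 42 with bounds (-inf, +inf): OK
  at node 37 with bounds (-inf, 42): OK
  at node 19 with bounds (-inf, 37): OK
  at node 17 with bounds (-inf, 19): OK
  at node 6 with bounds (-inf, 17): OK
  at node 21 with bounds (19, 37): OK
  at node 48 with bounds (42, +inf): OK
No violation found at any node.
Result: Valid BST


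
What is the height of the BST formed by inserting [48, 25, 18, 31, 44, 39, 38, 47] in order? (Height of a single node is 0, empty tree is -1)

Insertion order: [48, 25, 18, 31, 44, 39, 38, 47]
Tree (level-order array): [48, 25, None, 18, 31, None, None, None, 44, 39, 47, 38]
Compute height bottom-up (empty subtree = -1):
  height(18) = 1 + max(-1, -1) = 0
  height(38) = 1 + max(-1, -1) = 0
  height(39) = 1 + max(0, -1) = 1
  height(47) = 1 + max(-1, -1) = 0
  height(44) = 1 + max(1, 0) = 2
  height(31) = 1 + max(-1, 2) = 3
  height(25) = 1 + max(0, 3) = 4
  height(48) = 1 + max(4, -1) = 5
Height = 5


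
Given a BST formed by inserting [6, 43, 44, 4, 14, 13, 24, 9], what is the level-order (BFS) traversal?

Tree insertion order: [6, 43, 44, 4, 14, 13, 24, 9]
Tree (level-order array): [6, 4, 43, None, None, 14, 44, 13, 24, None, None, 9]
BFS from the root, enqueuing left then right child of each popped node:
  queue [6] -> pop 6, enqueue [4, 43], visited so far: [6]
  queue [4, 43] -> pop 4, enqueue [none], visited so far: [6, 4]
  queue [43] -> pop 43, enqueue [14, 44], visited so far: [6, 4, 43]
  queue [14, 44] -> pop 14, enqueue [13, 24], visited so far: [6, 4, 43, 14]
  queue [44, 13, 24] -> pop 44, enqueue [none], visited so far: [6, 4, 43, 14, 44]
  queue [13, 24] -> pop 13, enqueue [9], visited so far: [6, 4, 43, 14, 44, 13]
  queue [24, 9] -> pop 24, enqueue [none], visited so far: [6, 4, 43, 14, 44, 13, 24]
  queue [9] -> pop 9, enqueue [none], visited so far: [6, 4, 43, 14, 44, 13, 24, 9]
Result: [6, 4, 43, 14, 44, 13, 24, 9]


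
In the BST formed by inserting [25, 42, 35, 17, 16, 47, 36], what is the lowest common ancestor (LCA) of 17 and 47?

Tree insertion order: [25, 42, 35, 17, 16, 47, 36]
Tree (level-order array): [25, 17, 42, 16, None, 35, 47, None, None, None, 36]
In a BST, the LCA of p=17, q=47 is the first node v on the
root-to-leaf path with p <= v <= q (go left if both < v, right if both > v).
Walk from root:
  at 25: 17 <= 25 <= 47, this is the LCA
LCA = 25


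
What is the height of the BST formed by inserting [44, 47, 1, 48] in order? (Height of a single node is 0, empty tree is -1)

Insertion order: [44, 47, 1, 48]
Tree (level-order array): [44, 1, 47, None, None, None, 48]
Compute height bottom-up (empty subtree = -1):
  height(1) = 1 + max(-1, -1) = 0
  height(48) = 1 + max(-1, -1) = 0
  height(47) = 1 + max(-1, 0) = 1
  height(44) = 1 + max(0, 1) = 2
Height = 2


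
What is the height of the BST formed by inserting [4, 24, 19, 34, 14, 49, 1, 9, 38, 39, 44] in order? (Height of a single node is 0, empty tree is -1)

Insertion order: [4, 24, 19, 34, 14, 49, 1, 9, 38, 39, 44]
Tree (level-order array): [4, 1, 24, None, None, 19, 34, 14, None, None, 49, 9, None, 38, None, None, None, None, 39, None, 44]
Compute height bottom-up (empty subtree = -1):
  height(1) = 1 + max(-1, -1) = 0
  height(9) = 1 + max(-1, -1) = 0
  height(14) = 1 + max(0, -1) = 1
  height(19) = 1 + max(1, -1) = 2
  height(44) = 1 + max(-1, -1) = 0
  height(39) = 1 + max(-1, 0) = 1
  height(38) = 1 + max(-1, 1) = 2
  height(49) = 1 + max(2, -1) = 3
  height(34) = 1 + max(-1, 3) = 4
  height(24) = 1 + max(2, 4) = 5
  height(4) = 1 + max(0, 5) = 6
Height = 6


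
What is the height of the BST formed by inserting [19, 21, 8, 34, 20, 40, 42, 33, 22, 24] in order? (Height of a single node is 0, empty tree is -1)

Insertion order: [19, 21, 8, 34, 20, 40, 42, 33, 22, 24]
Tree (level-order array): [19, 8, 21, None, None, 20, 34, None, None, 33, 40, 22, None, None, 42, None, 24]
Compute height bottom-up (empty subtree = -1):
  height(8) = 1 + max(-1, -1) = 0
  height(20) = 1 + max(-1, -1) = 0
  height(24) = 1 + max(-1, -1) = 0
  height(22) = 1 + max(-1, 0) = 1
  height(33) = 1 + max(1, -1) = 2
  height(42) = 1 + max(-1, -1) = 0
  height(40) = 1 + max(-1, 0) = 1
  height(34) = 1 + max(2, 1) = 3
  height(21) = 1 + max(0, 3) = 4
  height(19) = 1 + max(0, 4) = 5
Height = 5


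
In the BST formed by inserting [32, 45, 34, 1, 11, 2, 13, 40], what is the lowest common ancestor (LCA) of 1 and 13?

Tree insertion order: [32, 45, 34, 1, 11, 2, 13, 40]
Tree (level-order array): [32, 1, 45, None, 11, 34, None, 2, 13, None, 40]
In a BST, the LCA of p=1, q=13 is the first node v on the
root-to-leaf path with p <= v <= q (go left if both < v, right if both > v).
Walk from root:
  at 32: both 1 and 13 < 32, go left
  at 1: 1 <= 1 <= 13, this is the LCA
LCA = 1


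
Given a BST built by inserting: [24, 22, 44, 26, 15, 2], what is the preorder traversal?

Tree insertion order: [24, 22, 44, 26, 15, 2]
Tree (level-order array): [24, 22, 44, 15, None, 26, None, 2]
Preorder traversal: [24, 22, 15, 2, 44, 26]


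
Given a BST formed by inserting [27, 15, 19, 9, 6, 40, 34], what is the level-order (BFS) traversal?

Tree insertion order: [27, 15, 19, 9, 6, 40, 34]
Tree (level-order array): [27, 15, 40, 9, 19, 34, None, 6]
BFS from the root, enqueuing left then right child of each popped node:
  queue [27] -> pop 27, enqueue [15, 40], visited so far: [27]
  queue [15, 40] -> pop 15, enqueue [9, 19], visited so far: [27, 15]
  queue [40, 9, 19] -> pop 40, enqueue [34], visited so far: [27, 15, 40]
  queue [9, 19, 34] -> pop 9, enqueue [6], visited so far: [27, 15, 40, 9]
  queue [19, 34, 6] -> pop 19, enqueue [none], visited so far: [27, 15, 40, 9, 19]
  queue [34, 6] -> pop 34, enqueue [none], visited so far: [27, 15, 40, 9, 19, 34]
  queue [6] -> pop 6, enqueue [none], visited so far: [27, 15, 40, 9, 19, 34, 6]
Result: [27, 15, 40, 9, 19, 34, 6]


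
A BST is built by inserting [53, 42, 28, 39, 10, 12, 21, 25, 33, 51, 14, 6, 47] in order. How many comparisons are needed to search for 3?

Search path for 3: 53 -> 42 -> 28 -> 10 -> 6
Found: False
Comparisons: 5


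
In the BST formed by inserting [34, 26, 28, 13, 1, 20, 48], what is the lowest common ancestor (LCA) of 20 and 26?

Tree insertion order: [34, 26, 28, 13, 1, 20, 48]
Tree (level-order array): [34, 26, 48, 13, 28, None, None, 1, 20]
In a BST, the LCA of p=20, q=26 is the first node v on the
root-to-leaf path with p <= v <= q (go left if both < v, right if both > v).
Walk from root:
  at 34: both 20 and 26 < 34, go left
  at 26: 20 <= 26 <= 26, this is the LCA
LCA = 26


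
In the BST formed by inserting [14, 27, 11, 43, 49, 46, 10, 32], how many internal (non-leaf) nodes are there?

Tree built from: [14, 27, 11, 43, 49, 46, 10, 32]
Tree (level-order array): [14, 11, 27, 10, None, None, 43, None, None, 32, 49, None, None, 46]
Rule: An internal node has at least one child.
Per-node child counts:
  node 14: 2 child(ren)
  node 11: 1 child(ren)
  node 10: 0 child(ren)
  node 27: 1 child(ren)
  node 43: 2 child(ren)
  node 32: 0 child(ren)
  node 49: 1 child(ren)
  node 46: 0 child(ren)
Matching nodes: [14, 11, 27, 43, 49]
Count of internal (non-leaf) nodes: 5


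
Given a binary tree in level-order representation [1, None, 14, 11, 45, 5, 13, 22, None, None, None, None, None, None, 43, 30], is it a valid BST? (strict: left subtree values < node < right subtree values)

Level-order array: [1, None, 14, 11, 45, 5, 13, 22, None, None, None, None, None, None, 43, 30]
Validate using subtree bounds (lo, hi): at each node, require lo < value < hi,
then recurse left with hi=value and right with lo=value.
Preorder trace (stopping at first violation):
  at node 1 with bounds (-inf, +inf): OK
  at node 14 with bounds (1, +inf): OK
  at node 11 with bounds (1, 14): OK
  at node 5 with bounds (1, 11): OK
  at node 13 with bounds (11, 14): OK
  at node 45 with bounds (14, +inf): OK
  at node 22 with bounds (14, 45): OK
  at node 43 with bounds (22, 45): OK
  at node 30 with bounds (22, 43): OK
No violation found at any node.
Result: Valid BST


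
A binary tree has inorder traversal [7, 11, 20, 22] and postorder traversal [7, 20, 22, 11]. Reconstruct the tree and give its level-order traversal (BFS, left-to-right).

Inorder:   [7, 11, 20, 22]
Postorder: [7, 20, 22, 11]
Algorithm: postorder visits root last, so walk postorder right-to-left;
each value is the root of the current inorder slice — split it at that
value, recurse on the right subtree first, then the left.
Recursive splits:
  root=11; inorder splits into left=[7], right=[20, 22]
  root=22; inorder splits into left=[20], right=[]
  root=20; inorder splits into left=[], right=[]
  root=7; inorder splits into left=[], right=[]
Reconstructed level-order: [11, 7, 22, 20]


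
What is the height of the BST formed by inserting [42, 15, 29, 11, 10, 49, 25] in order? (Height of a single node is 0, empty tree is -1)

Insertion order: [42, 15, 29, 11, 10, 49, 25]
Tree (level-order array): [42, 15, 49, 11, 29, None, None, 10, None, 25]
Compute height bottom-up (empty subtree = -1):
  height(10) = 1 + max(-1, -1) = 0
  height(11) = 1 + max(0, -1) = 1
  height(25) = 1 + max(-1, -1) = 0
  height(29) = 1 + max(0, -1) = 1
  height(15) = 1 + max(1, 1) = 2
  height(49) = 1 + max(-1, -1) = 0
  height(42) = 1 + max(2, 0) = 3
Height = 3


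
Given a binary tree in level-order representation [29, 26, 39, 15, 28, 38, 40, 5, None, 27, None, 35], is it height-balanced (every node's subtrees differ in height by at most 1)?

Tree (level-order array): [29, 26, 39, 15, 28, 38, 40, 5, None, 27, None, 35]
Definition: a tree is height-balanced if, at every node, |h(left) - h(right)| <= 1 (empty subtree has height -1).
Bottom-up per-node check:
  node 5: h_left=-1, h_right=-1, diff=0 [OK], height=0
  node 15: h_left=0, h_right=-1, diff=1 [OK], height=1
  node 27: h_left=-1, h_right=-1, diff=0 [OK], height=0
  node 28: h_left=0, h_right=-1, diff=1 [OK], height=1
  node 26: h_left=1, h_right=1, diff=0 [OK], height=2
  node 35: h_left=-1, h_right=-1, diff=0 [OK], height=0
  node 38: h_left=0, h_right=-1, diff=1 [OK], height=1
  node 40: h_left=-1, h_right=-1, diff=0 [OK], height=0
  node 39: h_left=1, h_right=0, diff=1 [OK], height=2
  node 29: h_left=2, h_right=2, diff=0 [OK], height=3
All nodes satisfy the balance condition.
Result: Balanced


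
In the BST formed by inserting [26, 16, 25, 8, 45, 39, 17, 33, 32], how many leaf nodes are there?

Tree built from: [26, 16, 25, 8, 45, 39, 17, 33, 32]
Tree (level-order array): [26, 16, 45, 8, 25, 39, None, None, None, 17, None, 33, None, None, None, 32]
Rule: A leaf has 0 children.
Per-node child counts:
  node 26: 2 child(ren)
  node 16: 2 child(ren)
  node 8: 0 child(ren)
  node 25: 1 child(ren)
  node 17: 0 child(ren)
  node 45: 1 child(ren)
  node 39: 1 child(ren)
  node 33: 1 child(ren)
  node 32: 0 child(ren)
Matching nodes: [8, 17, 32]
Count of leaf nodes: 3


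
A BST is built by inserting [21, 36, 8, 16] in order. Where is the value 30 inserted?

Starting tree (level order): [21, 8, 36, None, 16]
Insertion path: 21 -> 36
Result: insert 30 as left child of 36
Final tree (level order): [21, 8, 36, None, 16, 30]


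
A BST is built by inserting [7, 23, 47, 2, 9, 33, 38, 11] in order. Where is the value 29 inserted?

Starting tree (level order): [7, 2, 23, None, None, 9, 47, None, 11, 33, None, None, None, None, 38]
Insertion path: 7 -> 23 -> 47 -> 33
Result: insert 29 as left child of 33
Final tree (level order): [7, 2, 23, None, None, 9, 47, None, 11, 33, None, None, None, 29, 38]


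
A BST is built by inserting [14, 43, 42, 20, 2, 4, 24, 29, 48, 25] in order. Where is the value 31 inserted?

Starting tree (level order): [14, 2, 43, None, 4, 42, 48, None, None, 20, None, None, None, None, 24, None, 29, 25]
Insertion path: 14 -> 43 -> 42 -> 20 -> 24 -> 29
Result: insert 31 as right child of 29
Final tree (level order): [14, 2, 43, None, 4, 42, 48, None, None, 20, None, None, None, None, 24, None, 29, 25, 31]


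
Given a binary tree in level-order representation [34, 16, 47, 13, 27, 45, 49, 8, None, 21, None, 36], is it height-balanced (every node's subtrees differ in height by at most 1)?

Tree (level-order array): [34, 16, 47, 13, 27, 45, 49, 8, None, 21, None, 36]
Definition: a tree is height-balanced if, at every node, |h(left) - h(right)| <= 1 (empty subtree has height -1).
Bottom-up per-node check:
  node 8: h_left=-1, h_right=-1, diff=0 [OK], height=0
  node 13: h_left=0, h_right=-1, diff=1 [OK], height=1
  node 21: h_left=-1, h_right=-1, diff=0 [OK], height=0
  node 27: h_left=0, h_right=-1, diff=1 [OK], height=1
  node 16: h_left=1, h_right=1, diff=0 [OK], height=2
  node 36: h_left=-1, h_right=-1, diff=0 [OK], height=0
  node 45: h_left=0, h_right=-1, diff=1 [OK], height=1
  node 49: h_left=-1, h_right=-1, diff=0 [OK], height=0
  node 47: h_left=1, h_right=0, diff=1 [OK], height=2
  node 34: h_left=2, h_right=2, diff=0 [OK], height=3
All nodes satisfy the balance condition.
Result: Balanced


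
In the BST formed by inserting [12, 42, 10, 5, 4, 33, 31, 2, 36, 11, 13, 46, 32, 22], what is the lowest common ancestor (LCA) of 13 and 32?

Tree insertion order: [12, 42, 10, 5, 4, 33, 31, 2, 36, 11, 13, 46, 32, 22]
Tree (level-order array): [12, 10, 42, 5, 11, 33, 46, 4, None, None, None, 31, 36, None, None, 2, None, 13, 32, None, None, None, None, None, 22]
In a BST, the LCA of p=13, q=32 is the first node v on the
root-to-leaf path with p <= v <= q (go left if both < v, right if both > v).
Walk from root:
  at 12: both 13 and 32 > 12, go right
  at 42: both 13 and 32 < 42, go left
  at 33: both 13 and 32 < 33, go left
  at 31: 13 <= 31 <= 32, this is the LCA
LCA = 31


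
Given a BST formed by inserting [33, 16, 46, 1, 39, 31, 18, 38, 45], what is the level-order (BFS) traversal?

Tree insertion order: [33, 16, 46, 1, 39, 31, 18, 38, 45]
Tree (level-order array): [33, 16, 46, 1, 31, 39, None, None, None, 18, None, 38, 45]
BFS from the root, enqueuing left then right child of each popped node:
  queue [33] -> pop 33, enqueue [16, 46], visited so far: [33]
  queue [16, 46] -> pop 16, enqueue [1, 31], visited so far: [33, 16]
  queue [46, 1, 31] -> pop 46, enqueue [39], visited so far: [33, 16, 46]
  queue [1, 31, 39] -> pop 1, enqueue [none], visited so far: [33, 16, 46, 1]
  queue [31, 39] -> pop 31, enqueue [18], visited so far: [33, 16, 46, 1, 31]
  queue [39, 18] -> pop 39, enqueue [38, 45], visited so far: [33, 16, 46, 1, 31, 39]
  queue [18, 38, 45] -> pop 18, enqueue [none], visited so far: [33, 16, 46, 1, 31, 39, 18]
  queue [38, 45] -> pop 38, enqueue [none], visited so far: [33, 16, 46, 1, 31, 39, 18, 38]
  queue [45] -> pop 45, enqueue [none], visited so far: [33, 16, 46, 1, 31, 39, 18, 38, 45]
Result: [33, 16, 46, 1, 31, 39, 18, 38, 45]


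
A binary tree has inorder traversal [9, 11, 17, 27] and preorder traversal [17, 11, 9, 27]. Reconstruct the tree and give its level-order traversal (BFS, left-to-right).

Inorder:  [9, 11, 17, 27]
Preorder: [17, 11, 9, 27]
Algorithm: preorder visits root first, so consume preorder in order;
for each root, split the current inorder slice at that value into
left-subtree inorder and right-subtree inorder, then recurse.
Recursive splits:
  root=17; inorder splits into left=[9, 11], right=[27]
  root=11; inorder splits into left=[9], right=[]
  root=9; inorder splits into left=[], right=[]
  root=27; inorder splits into left=[], right=[]
Reconstructed level-order: [17, 11, 27, 9]


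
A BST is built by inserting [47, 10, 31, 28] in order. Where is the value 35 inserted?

Starting tree (level order): [47, 10, None, None, 31, 28]
Insertion path: 47 -> 10 -> 31
Result: insert 35 as right child of 31
Final tree (level order): [47, 10, None, None, 31, 28, 35]


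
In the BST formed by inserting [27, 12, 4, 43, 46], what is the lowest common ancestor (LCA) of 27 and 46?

Tree insertion order: [27, 12, 4, 43, 46]
Tree (level-order array): [27, 12, 43, 4, None, None, 46]
In a BST, the LCA of p=27, q=46 is the first node v on the
root-to-leaf path with p <= v <= q (go left if both < v, right if both > v).
Walk from root:
  at 27: 27 <= 27 <= 46, this is the LCA
LCA = 27


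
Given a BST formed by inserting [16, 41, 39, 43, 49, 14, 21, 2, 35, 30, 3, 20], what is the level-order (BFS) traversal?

Tree insertion order: [16, 41, 39, 43, 49, 14, 21, 2, 35, 30, 3, 20]
Tree (level-order array): [16, 14, 41, 2, None, 39, 43, None, 3, 21, None, None, 49, None, None, 20, 35, None, None, None, None, 30]
BFS from the root, enqueuing left then right child of each popped node:
  queue [16] -> pop 16, enqueue [14, 41], visited so far: [16]
  queue [14, 41] -> pop 14, enqueue [2], visited so far: [16, 14]
  queue [41, 2] -> pop 41, enqueue [39, 43], visited so far: [16, 14, 41]
  queue [2, 39, 43] -> pop 2, enqueue [3], visited so far: [16, 14, 41, 2]
  queue [39, 43, 3] -> pop 39, enqueue [21], visited so far: [16, 14, 41, 2, 39]
  queue [43, 3, 21] -> pop 43, enqueue [49], visited so far: [16, 14, 41, 2, 39, 43]
  queue [3, 21, 49] -> pop 3, enqueue [none], visited so far: [16, 14, 41, 2, 39, 43, 3]
  queue [21, 49] -> pop 21, enqueue [20, 35], visited so far: [16, 14, 41, 2, 39, 43, 3, 21]
  queue [49, 20, 35] -> pop 49, enqueue [none], visited so far: [16, 14, 41, 2, 39, 43, 3, 21, 49]
  queue [20, 35] -> pop 20, enqueue [none], visited so far: [16, 14, 41, 2, 39, 43, 3, 21, 49, 20]
  queue [35] -> pop 35, enqueue [30], visited so far: [16, 14, 41, 2, 39, 43, 3, 21, 49, 20, 35]
  queue [30] -> pop 30, enqueue [none], visited so far: [16, 14, 41, 2, 39, 43, 3, 21, 49, 20, 35, 30]
Result: [16, 14, 41, 2, 39, 43, 3, 21, 49, 20, 35, 30]


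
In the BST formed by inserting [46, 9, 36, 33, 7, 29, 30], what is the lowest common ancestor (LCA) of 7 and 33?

Tree insertion order: [46, 9, 36, 33, 7, 29, 30]
Tree (level-order array): [46, 9, None, 7, 36, None, None, 33, None, 29, None, None, 30]
In a BST, the LCA of p=7, q=33 is the first node v on the
root-to-leaf path with p <= v <= q (go left if both < v, right if both > v).
Walk from root:
  at 46: both 7 and 33 < 46, go left
  at 9: 7 <= 9 <= 33, this is the LCA
LCA = 9


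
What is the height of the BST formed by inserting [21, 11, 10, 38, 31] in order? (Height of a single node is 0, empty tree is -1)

Insertion order: [21, 11, 10, 38, 31]
Tree (level-order array): [21, 11, 38, 10, None, 31]
Compute height bottom-up (empty subtree = -1):
  height(10) = 1 + max(-1, -1) = 0
  height(11) = 1 + max(0, -1) = 1
  height(31) = 1 + max(-1, -1) = 0
  height(38) = 1 + max(0, -1) = 1
  height(21) = 1 + max(1, 1) = 2
Height = 2


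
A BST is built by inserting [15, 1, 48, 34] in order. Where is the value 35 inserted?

Starting tree (level order): [15, 1, 48, None, None, 34]
Insertion path: 15 -> 48 -> 34
Result: insert 35 as right child of 34
Final tree (level order): [15, 1, 48, None, None, 34, None, None, 35]


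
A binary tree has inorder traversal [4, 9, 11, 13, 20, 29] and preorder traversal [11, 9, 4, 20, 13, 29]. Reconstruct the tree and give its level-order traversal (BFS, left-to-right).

Inorder:  [4, 9, 11, 13, 20, 29]
Preorder: [11, 9, 4, 20, 13, 29]
Algorithm: preorder visits root first, so consume preorder in order;
for each root, split the current inorder slice at that value into
left-subtree inorder and right-subtree inorder, then recurse.
Recursive splits:
  root=11; inorder splits into left=[4, 9], right=[13, 20, 29]
  root=9; inorder splits into left=[4], right=[]
  root=4; inorder splits into left=[], right=[]
  root=20; inorder splits into left=[13], right=[29]
  root=13; inorder splits into left=[], right=[]
  root=29; inorder splits into left=[], right=[]
Reconstructed level-order: [11, 9, 20, 4, 13, 29]


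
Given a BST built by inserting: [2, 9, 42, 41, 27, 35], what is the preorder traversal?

Tree insertion order: [2, 9, 42, 41, 27, 35]
Tree (level-order array): [2, None, 9, None, 42, 41, None, 27, None, None, 35]
Preorder traversal: [2, 9, 42, 41, 27, 35]


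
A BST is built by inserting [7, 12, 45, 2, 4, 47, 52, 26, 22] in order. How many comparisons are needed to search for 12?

Search path for 12: 7 -> 12
Found: True
Comparisons: 2


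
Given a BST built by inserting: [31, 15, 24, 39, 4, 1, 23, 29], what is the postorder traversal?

Tree insertion order: [31, 15, 24, 39, 4, 1, 23, 29]
Tree (level-order array): [31, 15, 39, 4, 24, None, None, 1, None, 23, 29]
Postorder traversal: [1, 4, 23, 29, 24, 15, 39, 31]


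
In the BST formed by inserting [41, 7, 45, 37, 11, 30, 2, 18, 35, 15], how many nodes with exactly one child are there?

Tree built from: [41, 7, 45, 37, 11, 30, 2, 18, 35, 15]
Tree (level-order array): [41, 7, 45, 2, 37, None, None, None, None, 11, None, None, 30, 18, 35, 15]
Rule: These are nodes with exactly 1 non-null child.
Per-node child counts:
  node 41: 2 child(ren)
  node 7: 2 child(ren)
  node 2: 0 child(ren)
  node 37: 1 child(ren)
  node 11: 1 child(ren)
  node 30: 2 child(ren)
  node 18: 1 child(ren)
  node 15: 0 child(ren)
  node 35: 0 child(ren)
  node 45: 0 child(ren)
Matching nodes: [37, 11, 18]
Count of nodes with exactly one child: 3


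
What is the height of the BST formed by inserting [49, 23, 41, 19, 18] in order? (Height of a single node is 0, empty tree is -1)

Insertion order: [49, 23, 41, 19, 18]
Tree (level-order array): [49, 23, None, 19, 41, 18]
Compute height bottom-up (empty subtree = -1):
  height(18) = 1 + max(-1, -1) = 0
  height(19) = 1 + max(0, -1) = 1
  height(41) = 1 + max(-1, -1) = 0
  height(23) = 1 + max(1, 0) = 2
  height(49) = 1 + max(2, -1) = 3
Height = 3


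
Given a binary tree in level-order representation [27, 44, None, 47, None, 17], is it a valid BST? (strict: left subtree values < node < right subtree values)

Level-order array: [27, 44, None, 47, None, 17]
Validate using subtree bounds (lo, hi): at each node, require lo < value < hi,
then recurse left with hi=value and right with lo=value.
Preorder trace (stopping at first violation):
  at node 27 with bounds (-inf, +inf): OK
  at node 44 with bounds (-inf, 27): VIOLATION
Node 44 violates its bound: not (-inf < 44 < 27).
Result: Not a valid BST


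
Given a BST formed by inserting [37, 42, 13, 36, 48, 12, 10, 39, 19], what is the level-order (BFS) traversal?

Tree insertion order: [37, 42, 13, 36, 48, 12, 10, 39, 19]
Tree (level-order array): [37, 13, 42, 12, 36, 39, 48, 10, None, 19]
BFS from the root, enqueuing left then right child of each popped node:
  queue [37] -> pop 37, enqueue [13, 42], visited so far: [37]
  queue [13, 42] -> pop 13, enqueue [12, 36], visited so far: [37, 13]
  queue [42, 12, 36] -> pop 42, enqueue [39, 48], visited so far: [37, 13, 42]
  queue [12, 36, 39, 48] -> pop 12, enqueue [10], visited so far: [37, 13, 42, 12]
  queue [36, 39, 48, 10] -> pop 36, enqueue [19], visited so far: [37, 13, 42, 12, 36]
  queue [39, 48, 10, 19] -> pop 39, enqueue [none], visited so far: [37, 13, 42, 12, 36, 39]
  queue [48, 10, 19] -> pop 48, enqueue [none], visited so far: [37, 13, 42, 12, 36, 39, 48]
  queue [10, 19] -> pop 10, enqueue [none], visited so far: [37, 13, 42, 12, 36, 39, 48, 10]
  queue [19] -> pop 19, enqueue [none], visited so far: [37, 13, 42, 12, 36, 39, 48, 10, 19]
Result: [37, 13, 42, 12, 36, 39, 48, 10, 19]


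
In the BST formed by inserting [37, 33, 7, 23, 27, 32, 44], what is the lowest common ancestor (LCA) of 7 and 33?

Tree insertion order: [37, 33, 7, 23, 27, 32, 44]
Tree (level-order array): [37, 33, 44, 7, None, None, None, None, 23, None, 27, None, 32]
In a BST, the LCA of p=7, q=33 is the first node v on the
root-to-leaf path with p <= v <= q (go left if both < v, right if both > v).
Walk from root:
  at 37: both 7 and 33 < 37, go left
  at 33: 7 <= 33 <= 33, this is the LCA
LCA = 33


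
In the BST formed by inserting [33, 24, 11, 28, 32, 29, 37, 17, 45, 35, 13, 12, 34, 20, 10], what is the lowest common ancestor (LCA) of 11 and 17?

Tree insertion order: [33, 24, 11, 28, 32, 29, 37, 17, 45, 35, 13, 12, 34, 20, 10]
Tree (level-order array): [33, 24, 37, 11, 28, 35, 45, 10, 17, None, 32, 34, None, None, None, None, None, 13, 20, 29, None, None, None, 12]
In a BST, the LCA of p=11, q=17 is the first node v on the
root-to-leaf path with p <= v <= q (go left if both < v, right if both > v).
Walk from root:
  at 33: both 11 and 17 < 33, go left
  at 24: both 11 and 17 < 24, go left
  at 11: 11 <= 11 <= 17, this is the LCA
LCA = 11


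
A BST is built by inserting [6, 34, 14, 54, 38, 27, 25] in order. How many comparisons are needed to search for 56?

Search path for 56: 6 -> 34 -> 54
Found: False
Comparisons: 3


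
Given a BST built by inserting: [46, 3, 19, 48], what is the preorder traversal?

Tree insertion order: [46, 3, 19, 48]
Tree (level-order array): [46, 3, 48, None, 19]
Preorder traversal: [46, 3, 19, 48]


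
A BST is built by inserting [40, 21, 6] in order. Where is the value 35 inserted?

Starting tree (level order): [40, 21, None, 6]
Insertion path: 40 -> 21
Result: insert 35 as right child of 21
Final tree (level order): [40, 21, None, 6, 35]


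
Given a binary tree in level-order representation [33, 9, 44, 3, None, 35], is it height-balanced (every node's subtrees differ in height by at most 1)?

Tree (level-order array): [33, 9, 44, 3, None, 35]
Definition: a tree is height-balanced if, at every node, |h(left) - h(right)| <= 1 (empty subtree has height -1).
Bottom-up per-node check:
  node 3: h_left=-1, h_right=-1, diff=0 [OK], height=0
  node 9: h_left=0, h_right=-1, diff=1 [OK], height=1
  node 35: h_left=-1, h_right=-1, diff=0 [OK], height=0
  node 44: h_left=0, h_right=-1, diff=1 [OK], height=1
  node 33: h_left=1, h_right=1, diff=0 [OK], height=2
All nodes satisfy the balance condition.
Result: Balanced


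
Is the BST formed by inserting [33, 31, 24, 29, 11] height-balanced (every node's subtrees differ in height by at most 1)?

Tree (level-order array): [33, 31, None, 24, None, 11, 29]
Definition: a tree is height-balanced if, at every node, |h(left) - h(right)| <= 1 (empty subtree has height -1).
Bottom-up per-node check:
  node 11: h_left=-1, h_right=-1, diff=0 [OK], height=0
  node 29: h_left=-1, h_right=-1, diff=0 [OK], height=0
  node 24: h_left=0, h_right=0, diff=0 [OK], height=1
  node 31: h_left=1, h_right=-1, diff=2 [FAIL (|1--1|=2 > 1)], height=2
  node 33: h_left=2, h_right=-1, diff=3 [FAIL (|2--1|=3 > 1)], height=3
Node 31 violates the condition: |1 - -1| = 2 > 1.
Result: Not balanced


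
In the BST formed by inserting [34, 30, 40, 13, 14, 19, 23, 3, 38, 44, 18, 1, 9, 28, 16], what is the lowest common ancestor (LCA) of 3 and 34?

Tree insertion order: [34, 30, 40, 13, 14, 19, 23, 3, 38, 44, 18, 1, 9, 28, 16]
Tree (level-order array): [34, 30, 40, 13, None, 38, 44, 3, 14, None, None, None, None, 1, 9, None, 19, None, None, None, None, 18, 23, 16, None, None, 28]
In a BST, the LCA of p=3, q=34 is the first node v on the
root-to-leaf path with p <= v <= q (go left if both < v, right if both > v).
Walk from root:
  at 34: 3 <= 34 <= 34, this is the LCA
LCA = 34


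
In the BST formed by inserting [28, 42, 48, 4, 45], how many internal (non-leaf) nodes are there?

Tree built from: [28, 42, 48, 4, 45]
Tree (level-order array): [28, 4, 42, None, None, None, 48, 45]
Rule: An internal node has at least one child.
Per-node child counts:
  node 28: 2 child(ren)
  node 4: 0 child(ren)
  node 42: 1 child(ren)
  node 48: 1 child(ren)
  node 45: 0 child(ren)
Matching nodes: [28, 42, 48]
Count of internal (non-leaf) nodes: 3


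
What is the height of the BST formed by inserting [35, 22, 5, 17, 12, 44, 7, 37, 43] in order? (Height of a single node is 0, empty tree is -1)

Insertion order: [35, 22, 5, 17, 12, 44, 7, 37, 43]
Tree (level-order array): [35, 22, 44, 5, None, 37, None, None, 17, None, 43, 12, None, None, None, 7]
Compute height bottom-up (empty subtree = -1):
  height(7) = 1 + max(-1, -1) = 0
  height(12) = 1 + max(0, -1) = 1
  height(17) = 1 + max(1, -1) = 2
  height(5) = 1 + max(-1, 2) = 3
  height(22) = 1 + max(3, -1) = 4
  height(43) = 1 + max(-1, -1) = 0
  height(37) = 1 + max(-1, 0) = 1
  height(44) = 1 + max(1, -1) = 2
  height(35) = 1 + max(4, 2) = 5
Height = 5


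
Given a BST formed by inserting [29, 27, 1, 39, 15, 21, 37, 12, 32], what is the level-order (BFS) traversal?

Tree insertion order: [29, 27, 1, 39, 15, 21, 37, 12, 32]
Tree (level-order array): [29, 27, 39, 1, None, 37, None, None, 15, 32, None, 12, 21]
BFS from the root, enqueuing left then right child of each popped node:
  queue [29] -> pop 29, enqueue [27, 39], visited so far: [29]
  queue [27, 39] -> pop 27, enqueue [1], visited so far: [29, 27]
  queue [39, 1] -> pop 39, enqueue [37], visited so far: [29, 27, 39]
  queue [1, 37] -> pop 1, enqueue [15], visited so far: [29, 27, 39, 1]
  queue [37, 15] -> pop 37, enqueue [32], visited so far: [29, 27, 39, 1, 37]
  queue [15, 32] -> pop 15, enqueue [12, 21], visited so far: [29, 27, 39, 1, 37, 15]
  queue [32, 12, 21] -> pop 32, enqueue [none], visited so far: [29, 27, 39, 1, 37, 15, 32]
  queue [12, 21] -> pop 12, enqueue [none], visited so far: [29, 27, 39, 1, 37, 15, 32, 12]
  queue [21] -> pop 21, enqueue [none], visited so far: [29, 27, 39, 1, 37, 15, 32, 12, 21]
Result: [29, 27, 39, 1, 37, 15, 32, 12, 21]


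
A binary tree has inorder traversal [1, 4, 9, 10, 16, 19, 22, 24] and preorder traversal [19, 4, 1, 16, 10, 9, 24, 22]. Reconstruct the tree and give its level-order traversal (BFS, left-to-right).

Inorder:  [1, 4, 9, 10, 16, 19, 22, 24]
Preorder: [19, 4, 1, 16, 10, 9, 24, 22]
Algorithm: preorder visits root first, so consume preorder in order;
for each root, split the current inorder slice at that value into
left-subtree inorder and right-subtree inorder, then recurse.
Recursive splits:
  root=19; inorder splits into left=[1, 4, 9, 10, 16], right=[22, 24]
  root=4; inorder splits into left=[1], right=[9, 10, 16]
  root=1; inorder splits into left=[], right=[]
  root=16; inorder splits into left=[9, 10], right=[]
  root=10; inorder splits into left=[9], right=[]
  root=9; inorder splits into left=[], right=[]
  root=24; inorder splits into left=[22], right=[]
  root=22; inorder splits into left=[], right=[]
Reconstructed level-order: [19, 4, 24, 1, 16, 22, 10, 9]


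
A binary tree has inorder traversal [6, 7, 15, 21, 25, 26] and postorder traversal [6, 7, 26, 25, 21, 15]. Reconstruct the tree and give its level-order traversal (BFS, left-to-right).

Inorder:   [6, 7, 15, 21, 25, 26]
Postorder: [6, 7, 26, 25, 21, 15]
Algorithm: postorder visits root last, so walk postorder right-to-left;
each value is the root of the current inorder slice — split it at that
value, recurse on the right subtree first, then the left.
Recursive splits:
  root=15; inorder splits into left=[6, 7], right=[21, 25, 26]
  root=21; inorder splits into left=[], right=[25, 26]
  root=25; inorder splits into left=[], right=[26]
  root=26; inorder splits into left=[], right=[]
  root=7; inorder splits into left=[6], right=[]
  root=6; inorder splits into left=[], right=[]
Reconstructed level-order: [15, 7, 21, 6, 25, 26]


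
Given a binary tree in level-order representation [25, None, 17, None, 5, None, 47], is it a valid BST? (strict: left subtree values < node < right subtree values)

Level-order array: [25, None, 17, None, 5, None, 47]
Validate using subtree bounds (lo, hi): at each node, require lo < value < hi,
then recurse left with hi=value and right with lo=value.
Preorder trace (stopping at first violation):
  at node 25 with bounds (-inf, +inf): OK
  at node 17 with bounds (25, +inf): VIOLATION
Node 17 violates its bound: not (25 < 17 < +inf).
Result: Not a valid BST


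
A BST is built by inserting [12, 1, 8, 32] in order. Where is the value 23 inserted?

Starting tree (level order): [12, 1, 32, None, 8]
Insertion path: 12 -> 32
Result: insert 23 as left child of 32
Final tree (level order): [12, 1, 32, None, 8, 23]
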